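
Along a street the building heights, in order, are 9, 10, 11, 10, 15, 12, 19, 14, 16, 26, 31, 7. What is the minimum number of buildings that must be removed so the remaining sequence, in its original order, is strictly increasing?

Fewest deletions = n − (longest strictly increasing subsequence).
Patience tails:
9 → extends → [9]
10 → extends → [9, 10]
11 → extends → [9, 10, 11]
10 → already a tail → [9, 10, 11]
15 → extends → [9, 10, 11, 15]
12 → replaces 15 → [9, 10, 11, 12]
19 → extends → [9, 10, 11, 12, 19]
14 → replaces 19 → [9, 10, 11, 12, 14]
16 → extends → [9, 10, 11, 12, 14, 16]
26 → extends → [9, 10, 11, 12, 14, 16, 26]
31 → extends → [9, 10, 11, 12, 14, 16, 26, 31]
7 → replaces 9 → [7, 10, 11, 12, 14, 16, 26, 31]
Longest strictly increasing subsequence has length 8, so deletions = 12 − 8 = 4.

4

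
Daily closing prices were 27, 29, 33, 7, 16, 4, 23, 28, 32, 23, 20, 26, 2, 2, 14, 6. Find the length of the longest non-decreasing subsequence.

5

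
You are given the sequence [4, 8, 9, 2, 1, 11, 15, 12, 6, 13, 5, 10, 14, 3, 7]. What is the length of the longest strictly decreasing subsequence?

Let dp[i] be the longest strictly decreasing subsequence ending at i:
i:      1  2  3  4  5  6  7  8  9 10 11 12 13 14 15
a[i]:   4  8  9  2  1 11 15 12  6 13  5 10 14  3  7
dp:     1  1  1  2  3  1  1  2  3  2  4  3  2  5  4
Maximum is 5.

5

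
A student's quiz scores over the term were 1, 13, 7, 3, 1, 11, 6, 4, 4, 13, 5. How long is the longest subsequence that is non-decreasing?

Track the smallest tail for each achievable length (allowing ties):
1 → extends → [1]
13 → extends → [1, 13]
7 → replaces 13 → [1, 7]
3 → replaces 7 → [1, 3]
1 → replaces 3 → [1, 1]
11 → extends → [1, 1, 11]
6 → replaces 11 → [1, 1, 6]
4 → replaces 6 → [1, 1, 4]
4 → extends → [1, 1, 4, 4]
13 → extends → [1, 1, 4, 4, 13]
5 → replaces 13 → [1, 1, 4, 4, 5]
Five tails, so the longest non-decreasing subsequence has length 5 (e.g. 1, 3, 4, 4, 13).

5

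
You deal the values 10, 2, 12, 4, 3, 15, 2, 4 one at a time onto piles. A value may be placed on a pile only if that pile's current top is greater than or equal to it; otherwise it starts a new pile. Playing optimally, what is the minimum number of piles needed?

The minimum number of non-increasing subsequences covering a sequence equals the length of its longest strictly increasing subsequence.
LIS length is 3 (e.g. 10, 12, 15), so 3 piles are needed.

3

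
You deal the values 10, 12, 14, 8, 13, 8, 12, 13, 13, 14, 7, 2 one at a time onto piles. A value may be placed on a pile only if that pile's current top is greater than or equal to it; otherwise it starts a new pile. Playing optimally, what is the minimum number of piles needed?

4

Place each on the leftmost legal pile:
10 → new pile 1 (tops now [10])
12 → new pile 2 (tops now [10, 12])
14 → new pile 3 (tops now [10, 12, 14])
8 → pile 1 (tops now [8, 12, 14])
13 → pile 3 (tops now [8, 12, 13])
8 → pile 1 (tops now [8, 12, 13])
12 → pile 2 (tops now [8, 12, 13])
13 → pile 3 (tops now [8, 12, 13])
13 → pile 3 (tops now [8, 12, 13])
14 → new pile 4 (tops now [8, 12, 13, 14])
7 → pile 1 (tops now [7, 12, 13, 14])
2 → pile 1 (tops now [2, 12, 13, 14])
Four piles.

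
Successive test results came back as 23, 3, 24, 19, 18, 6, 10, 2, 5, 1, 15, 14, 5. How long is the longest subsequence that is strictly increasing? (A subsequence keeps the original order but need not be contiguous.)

4

Track the smallest tail for each achievable length (strict):
23 → extends → [23]
3 → replaces 23 → [3]
24 → extends → [3, 24]
19 → replaces 24 → [3, 19]
18 → replaces 19 → [3, 18]
6 → replaces 18 → [3, 6]
10 → extends → [3, 6, 10]
2 → replaces 3 → [2, 6, 10]
5 → replaces 6 → [2, 5, 10]
1 → replaces 2 → [1, 5, 10]
15 → extends → [1, 5, 10, 15]
14 → replaces 15 → [1, 5, 10, 14]
5 → already a tail → [1, 5, 10, 14]
Four tails, so the longest strictly increasing subsequence has length 4 (e.g. 3, 6, 10, 15).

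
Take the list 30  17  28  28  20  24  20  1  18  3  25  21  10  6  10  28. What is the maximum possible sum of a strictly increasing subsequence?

114

Let S[i] be the best sum of a strictly increasing subsequence ending at i:
i:       1   2   3   4   5   6   7   8   9  10  11  12  13  14  15  16
a[i]:   30  17  28  28  20  24  20   1  18   3  25  21  10   6  10  28
S:      30  17  45  45  37  61  37   1  35   4  86  58  14  10  20 114
Maximum is 114 (e.g. 17 + 20 + 24 + 25 + 28).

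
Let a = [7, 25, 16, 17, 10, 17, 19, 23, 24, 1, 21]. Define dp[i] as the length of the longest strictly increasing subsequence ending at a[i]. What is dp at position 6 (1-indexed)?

3

dp[i] = 1 + max{dp[j] : j<i, a[j]<a[i]} (or 1 if no such j):
i:      1  2  3  4  5  6  7  8  9 10 11
a[i]:   7 25 16 17 10 17 19 23 24  1 21
dp:     1  2  2  3  2  3  4  5  6  1  5
At index 6 the value is 3.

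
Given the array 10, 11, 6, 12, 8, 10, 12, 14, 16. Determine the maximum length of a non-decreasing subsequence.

Track the smallest tail for each achievable length (allowing ties):
10 → extends → [10]
11 → extends → [10, 11]
6 → replaces 10 → [6, 11]
12 → extends → [6, 11, 12]
8 → replaces 11 → [6, 8, 12]
10 → replaces 12 → [6, 8, 10]
12 → extends → [6, 8, 10, 12]
14 → extends → [6, 8, 10, 12, 14]
16 → extends → [6, 8, 10, 12, 14, 16]
Six tails, so the longest non-decreasing subsequence has length 6 (e.g. 10, 11, 12, 12, 14, 16).

6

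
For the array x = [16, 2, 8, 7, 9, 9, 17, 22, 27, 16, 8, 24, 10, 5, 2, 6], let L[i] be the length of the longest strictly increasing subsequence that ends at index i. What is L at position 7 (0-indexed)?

5

dp[i] = 1 + max{dp[j] : j<i, x[j]<x[i]} (or 1 if no such j):
i:      0  1  2  3  4  5  6  7  8  9 10 11 12 13 14 15
x[i]:  16  2  8  7  9  9 17 22 27 16  8 24 10  5  2  6
dp:     1  1  2  2  3  3  4  5  6  4  3  6  4  2  1  3
At index 7 the value is 5.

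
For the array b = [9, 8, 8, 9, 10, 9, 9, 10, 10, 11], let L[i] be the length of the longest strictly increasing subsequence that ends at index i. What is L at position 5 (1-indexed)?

dp[i] = 1 + max{dp[j] : j<i, b[j]<b[i]} (or 1 if no such j):
i:      1  2  3  4  5  6  7  8  9 10
b[i]:   9  8  8  9 10  9  9 10 10 11
dp:     1  1  1  2  3  2  2  3  3  4
At index 5 the value is 3.

3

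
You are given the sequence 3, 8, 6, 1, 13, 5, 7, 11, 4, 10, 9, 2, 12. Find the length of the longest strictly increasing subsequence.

Track the smallest tail for each achievable length (strict):
3 → extends → [3]
8 → extends → [3, 8]
6 → replaces 8 → [3, 6]
1 → replaces 3 → [1, 6]
13 → extends → [1, 6, 13]
5 → replaces 6 → [1, 5, 13]
7 → replaces 13 → [1, 5, 7]
11 → extends → [1, 5, 7, 11]
4 → replaces 5 → [1, 4, 7, 11]
10 → replaces 11 → [1, 4, 7, 10]
9 → replaces 10 → [1, 4, 7, 9]
2 → replaces 4 → [1, 2, 7, 9]
12 → extends → [1, 2, 7, 9, 12]
Five tails, so the longest strictly increasing subsequence has length 5 (e.g. 3, 6, 7, 11, 12).

5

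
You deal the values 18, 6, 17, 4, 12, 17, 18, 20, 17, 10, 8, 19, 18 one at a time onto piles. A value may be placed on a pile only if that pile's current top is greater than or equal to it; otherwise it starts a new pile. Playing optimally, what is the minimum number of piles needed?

The minimum number of non-increasing subsequences covering a sequence equals the length of its longest strictly increasing subsequence.
LIS length is 5 (e.g. 6, 12, 17, 18, 20), so 5 piles are needed.

5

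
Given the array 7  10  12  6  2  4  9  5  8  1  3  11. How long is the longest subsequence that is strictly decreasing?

Negate each value so 'decreasing' becomes 'increasing', then run patience tails on the negated sequence:
-7 → extends → [-7]
-10 → replaces -7 → [-10]
-12 → replaces -10 → [-12]
-6 → extends → [-12, -6]
-2 → extends → [-12, -6, -2]
-4 → replaces -2 → [-12, -6, -4]
-9 → replaces -6 → [-12, -9, -4]
-5 → replaces -4 → [-12, -9, -5]
-8 → replaces -5 → [-12, -9, -8]
-1 → extends → [-12, -9, -8, -1]
-3 → replaces -1 → [-12, -9, -8, -3]
-11 → replaces -9 → [-12, -11, -8, -3]
Four tails, so the longest strictly decreasing subsequence of the original has length 4.

4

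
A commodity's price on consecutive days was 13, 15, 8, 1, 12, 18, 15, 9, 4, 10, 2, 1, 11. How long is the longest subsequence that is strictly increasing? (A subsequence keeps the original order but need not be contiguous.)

4

Track the smallest tail for each achievable length (strict):
13 → extends → [13]
15 → extends → [13, 15]
8 → replaces 13 → [8, 15]
1 → replaces 8 → [1, 15]
12 → replaces 15 → [1, 12]
18 → extends → [1, 12, 18]
15 → replaces 18 → [1, 12, 15]
9 → replaces 12 → [1, 9, 15]
4 → replaces 9 → [1, 4, 15]
10 → replaces 15 → [1, 4, 10]
2 → replaces 4 → [1, 2, 10]
1 → already a tail → [1, 2, 10]
11 → extends → [1, 2, 10, 11]
Four tails, so the longest strictly increasing subsequence has length 4 (e.g. 8, 9, 10, 11).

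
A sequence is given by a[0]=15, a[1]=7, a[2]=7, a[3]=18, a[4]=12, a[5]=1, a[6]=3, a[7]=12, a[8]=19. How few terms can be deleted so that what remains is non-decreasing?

4

Fewest deletions = n − (longest non-decreasing subsequence).
i:      0  1  2  3  4  5  6  7  8
a[i]:  15  7  7 18 12  1  3 12 19
dp:     1  1  2  3  3  1  2  4  5
max dp = 5, so deletions = 9 − 5 = 4.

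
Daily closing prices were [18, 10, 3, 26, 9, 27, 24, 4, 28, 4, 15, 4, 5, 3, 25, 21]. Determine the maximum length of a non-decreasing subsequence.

6

Let dp[i] be the length of the longest such subsequence ending at index i:
i:      1  2  3  4  5  6  7  8  9 10 11 12 13 14 15 16
a[i]:  18 10  3 26  9 27 24  4 28  4 15  4  5  3 25 21
dp:     1  1  1  2  2  3  3  2  4  3  4  4  5  2  6  6
Maximum dp value is 6.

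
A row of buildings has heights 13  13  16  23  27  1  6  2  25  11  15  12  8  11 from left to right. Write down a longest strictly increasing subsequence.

13, 16, 23, 27

Patience tails give the LIS length; then backtrack through the dp parents:
13 → extends → [13]
13 → already a tail → [13]
16 → extends → [13, 16]
23 → extends → [13, 16, 23]
27 → extends → [13, 16, 23, 27]
1 → replaces 13 → [1, 16, 23, 27]
6 → replaces 16 → [1, 6, 23, 27]
2 → replaces 6 → [1, 2, 23, 27]
25 → replaces 27 → [1, 2, 23, 25]
11 → replaces 23 → [1, 2, 11, 25]
15 → replaces 25 → [1, 2, 11, 15]
12 → replaces 15 → [1, 2, 11, 12]
8 → replaces 11 → [1, 2, 8, 12]
11 → replaces 12 → [1, 2, 8, 11]
Length 4; one witness is 13, 16, 23, 27.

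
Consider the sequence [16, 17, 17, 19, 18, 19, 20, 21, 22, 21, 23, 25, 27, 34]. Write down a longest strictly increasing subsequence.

16, 17, 18, 19, 20, 21, 22, 23, 25, 27, 34

Patience tails give the LIS length; then backtrack through the dp parents:
16 → extends → [16]
17 → extends → [16, 17]
17 → already a tail → [16, 17]
19 → extends → [16, 17, 19]
18 → replaces 19 → [16, 17, 18]
19 → extends → [16, 17, 18, 19]
20 → extends → [16, 17, 18, 19, 20]
21 → extends → [16, 17, 18, 19, 20, 21]
22 → extends → [16, 17, 18, 19, 20, 21, 22]
21 → already a tail → [16, 17, 18, 19, 20, 21, 22]
23 → extends → [16, 17, 18, 19, 20, 21, 22, 23]
25 → extends → [16, 17, 18, 19, 20, 21, 22, 23, 25]
27 → extends → [16, 17, 18, 19, 20, 21, 22, 23, 25, 27]
34 → extends → [16, 17, 18, 19, 20, 21, 22, 23, 25, 27, 34]
Length 11; one witness is 16, 17, 18, 19, 20, 21, 22, 23, 25, 27, 34.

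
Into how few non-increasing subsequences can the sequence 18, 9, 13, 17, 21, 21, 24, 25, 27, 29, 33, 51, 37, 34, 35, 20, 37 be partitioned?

12

Place each on the leftmost legal pile:
18 → new pile 1 (tops now [18])
9 → pile 1 (tops now [9])
13 → new pile 2 (tops now [9, 13])
17 → new pile 3 (tops now [9, 13, 17])
21 → new pile 4 (tops now [9, 13, 17, 21])
21 → pile 4 (tops now [9, 13, 17, 21])
24 → new pile 5 (tops now [9, 13, 17, 21, 24])
25 → new pile 6 (tops now [9, 13, 17, 21, 24, 25])
27 → new pile 7 (tops now [9, 13, 17, 21, 24, 25, 27])
29 → new pile 8 (tops now [9, 13, 17, 21, 24, 25, 27, 29])
33 → new pile 9 (tops now [9, 13, 17, 21, 24, 25, 27, 29, 33])
51 → new pile 10 (tops now [9, 13, 17, 21, 24, 25, 27, 29, 33, 51])
37 → pile 10 (tops now [9, 13, 17, 21, 24, 25, 27, 29, 33, 37])
34 → pile 10 (tops now [9, 13, 17, 21, 24, 25, 27, 29, 33, 34])
35 → new pile 11 (tops now [9, 13, 17, 21, 24, 25, 27, 29, 33, 34, 35])
20 → pile 4 (tops now [9, 13, 17, 20, 24, 25, 27, 29, 33, 34, 35])
37 → new pile 12 (tops now [9, 13, 17, 20, 24, 25, 27, 29, 33, 34, 35, 37])
Twelve piles.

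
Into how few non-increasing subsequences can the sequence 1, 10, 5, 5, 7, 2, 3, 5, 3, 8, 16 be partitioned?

6

Place each on the leftmost legal pile:
1 → new pile 1 (tops now [1])
10 → new pile 2 (tops now [1, 10])
5 → pile 2 (tops now [1, 5])
5 → pile 2 (tops now [1, 5])
7 → new pile 3 (tops now [1, 5, 7])
2 → pile 2 (tops now [1, 2, 7])
3 → pile 3 (tops now [1, 2, 3])
5 → new pile 4 (tops now [1, 2, 3, 5])
3 → pile 3 (tops now [1, 2, 3, 5])
8 → new pile 5 (tops now [1, 2, 3, 5, 8])
16 → new pile 6 (tops now [1, 2, 3, 5, 8, 16])
Six piles.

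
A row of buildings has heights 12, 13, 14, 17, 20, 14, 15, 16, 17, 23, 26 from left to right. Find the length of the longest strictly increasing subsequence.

8

Track the smallest tail for each achievable length (strict):
12 → extends → [12]
13 → extends → [12, 13]
14 → extends → [12, 13, 14]
17 → extends → [12, 13, 14, 17]
20 → extends → [12, 13, 14, 17, 20]
14 → already a tail → [12, 13, 14, 17, 20]
15 → replaces 17 → [12, 13, 14, 15, 20]
16 → replaces 20 → [12, 13, 14, 15, 16]
17 → extends → [12, 13, 14, 15, 16, 17]
23 → extends → [12, 13, 14, 15, 16, 17, 23]
26 → extends → [12, 13, 14, 15, 16, 17, 23, 26]
Eight tails, so the longest strictly increasing subsequence has length 8 (e.g. 12, 13, 14, 15, 16, 17, 23, 26).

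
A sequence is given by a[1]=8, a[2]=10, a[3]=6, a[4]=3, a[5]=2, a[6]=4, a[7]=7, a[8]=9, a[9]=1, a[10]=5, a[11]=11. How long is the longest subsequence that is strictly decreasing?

Negate each value so 'decreasing' becomes 'increasing', then run patience tails on the negated sequence:
-8 → extends → [-8]
-10 → replaces -8 → [-10]
-6 → extends → [-10, -6]
-3 → extends → [-10, -6, -3]
-2 → extends → [-10, -6, -3, -2]
-4 → replaces -3 → [-10, -6, -4, -2]
-7 → replaces -6 → [-10, -7, -4, -2]
-9 → replaces -7 → [-10, -9, -4, -2]
-1 → extends → [-10, -9, -4, -2, -1]
-5 → replaces -4 → [-10, -9, -5, -2, -1]
-11 → replaces -10 → [-11, -9, -5, -2, -1]
Five tails, so the longest strictly decreasing subsequence of the original has length 5.

5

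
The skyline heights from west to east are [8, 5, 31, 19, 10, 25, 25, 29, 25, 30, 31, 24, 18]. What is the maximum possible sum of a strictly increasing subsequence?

Let S[i] be the best sum of a strictly increasing subsequence ending at i:
i:       1   2   3   4   5   6   7   8   9  10  11  12  13
a[i]:    8   5  31  19  10  25  25  29  25  30  31  24  18
S:       8   5  39  27  18  52  52  81  52 111 142  51  36
Maximum is 142 (e.g. 8 + 19 + 25 + 29 + 30 + 31).

142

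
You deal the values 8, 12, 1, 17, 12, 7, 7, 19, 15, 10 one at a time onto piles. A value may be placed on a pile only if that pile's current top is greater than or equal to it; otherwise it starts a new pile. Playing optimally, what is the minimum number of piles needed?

4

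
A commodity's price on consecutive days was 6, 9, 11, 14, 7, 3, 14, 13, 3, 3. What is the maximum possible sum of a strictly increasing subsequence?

40

Let S[i] be the best sum of a strictly increasing subsequence ending at i:
i:      1  2  3  4  5  6  7  8  9 10
a[i]:   6  9 11 14  7  3 14 13  3  3
S:      6 15 26 40 13  3 40 39  3  3
Maximum is 40 (e.g. 6 + 9 + 11 + 14).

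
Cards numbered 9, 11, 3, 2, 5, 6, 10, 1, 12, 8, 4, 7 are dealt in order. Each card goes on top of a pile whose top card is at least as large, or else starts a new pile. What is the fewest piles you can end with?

5

Place each on the leftmost legal pile:
9 → new pile 1 (tops now [9])
11 → new pile 2 (tops now [9, 11])
3 → pile 1 (tops now [3, 11])
2 → pile 1 (tops now [2, 11])
5 → pile 2 (tops now [2, 5])
6 → new pile 3 (tops now [2, 5, 6])
10 → new pile 4 (tops now [2, 5, 6, 10])
1 → pile 1 (tops now [1, 5, 6, 10])
12 → new pile 5 (tops now [1, 5, 6, 10, 12])
8 → pile 4 (tops now [1, 5, 6, 8, 12])
4 → pile 2 (tops now [1, 4, 6, 8, 12])
7 → pile 4 (tops now [1, 4, 6, 7, 12])
Five piles.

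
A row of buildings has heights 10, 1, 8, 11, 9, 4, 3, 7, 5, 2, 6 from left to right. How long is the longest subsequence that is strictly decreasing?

Let dp[i] be the longest strictly decreasing subsequence ending at i:
i:      1  2  3  4  5  6  7  8  9 10 11
a[i]:  10  1  8 11  9  4  3  7  5  2  6
dp:     1  2  2  1  2  3  4  3  4  5  4
Maximum is 5.

5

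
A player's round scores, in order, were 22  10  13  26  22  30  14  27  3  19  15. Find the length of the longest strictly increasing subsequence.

4

Track the smallest tail for each achievable length (strict):
22 → extends → [22]
10 → replaces 22 → [10]
13 → extends → [10, 13]
26 → extends → [10, 13, 26]
22 → replaces 26 → [10, 13, 22]
30 → extends → [10, 13, 22, 30]
14 → replaces 22 → [10, 13, 14, 30]
27 → replaces 30 → [10, 13, 14, 27]
3 → replaces 10 → [3, 13, 14, 27]
19 → replaces 27 → [3, 13, 14, 19]
15 → replaces 19 → [3, 13, 14, 15]
Four tails, so the longest strictly increasing subsequence has length 4 (e.g. 10, 13, 26, 30).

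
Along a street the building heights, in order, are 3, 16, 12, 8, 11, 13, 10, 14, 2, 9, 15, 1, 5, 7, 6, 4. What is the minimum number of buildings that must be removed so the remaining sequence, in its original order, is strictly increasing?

10

Fewest deletions = n − (longest strictly increasing subsequence).
i:      1  2  3  4  5  6  7  8  9 10 11 12 13 14 15 16
a[i]:   3 16 12  8 11 13 10 14  2  9 15  1  5  7  6  4
dp:     1  2  2  2  3  4  3  5  1  3  6  1  2  3  3  2
max dp = 6, so deletions = 16 − 6 = 10.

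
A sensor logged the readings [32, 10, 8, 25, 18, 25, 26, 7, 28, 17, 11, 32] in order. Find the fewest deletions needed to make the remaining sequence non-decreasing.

Fewest deletions = n − (longest non-decreasing subsequence).
i:      1  2  3  4  5  6  7  8  9 10 11 12
a[i]:  32 10  8 25 18 25 26  7 28 17 11 32
dp:     1  1  1  2  2  3  4  1  5  2  2  6
max dp = 6, so deletions = 12 − 6 = 6.

6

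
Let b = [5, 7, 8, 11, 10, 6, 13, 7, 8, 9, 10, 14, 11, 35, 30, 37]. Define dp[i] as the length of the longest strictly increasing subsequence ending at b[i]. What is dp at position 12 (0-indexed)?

7

dp[i] = 1 + max{dp[j] : j<i, b[j]<b[i]} (or 1 if no such j):
i:      0  1  2  3  4  5  6  7  8  9 10 11 12 13 14 15
b[i]:   5  7  8 11 10  6 13  7  8  9 10 14 11 35 30 37
dp:     1  2  3  4  4  2  5  3  4  5  6  7  7  8  8  9
At index 12 the value is 7.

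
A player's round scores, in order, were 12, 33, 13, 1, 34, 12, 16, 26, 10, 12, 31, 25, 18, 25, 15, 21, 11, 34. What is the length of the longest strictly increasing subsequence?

Let dp[i] be the length of the longest such subsequence ending at index i:
i:      1  2  3  4  5  6  7  8  9 10 11 12 13 14 15 16 17 18
a[i]:  12 33 13  1 34 12 16 26 10 12 31 25 18 25 15 21 11 34
dp:     1  2  2  1  3  2  3  4  2  3  5  4  4  5  4  5  3  6
Maximum dp value is 6.

6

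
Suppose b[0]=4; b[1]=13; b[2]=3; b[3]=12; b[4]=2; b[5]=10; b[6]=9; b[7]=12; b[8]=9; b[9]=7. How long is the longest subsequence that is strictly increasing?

Let dp[i] be the length of the longest such subsequence ending at index i:
i:      0  1  2  3  4  5  6  7  8  9
b[i]:   4 13  3 12  2 10  9 12  9  7
dp:     1  2  1  2  1  2  2  3  2  2
Maximum dp value is 3.

3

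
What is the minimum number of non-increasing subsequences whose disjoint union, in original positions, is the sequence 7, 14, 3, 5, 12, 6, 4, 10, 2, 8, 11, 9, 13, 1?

Place each on the leftmost legal pile:
7 → new pile 1 (tops now [7])
14 → new pile 2 (tops now [7, 14])
3 → pile 1 (tops now [3, 14])
5 → pile 2 (tops now [3, 5])
12 → new pile 3 (tops now [3, 5, 12])
6 → pile 3 (tops now [3, 5, 6])
4 → pile 2 (tops now [3, 4, 6])
10 → new pile 4 (tops now [3, 4, 6, 10])
2 → pile 1 (tops now [2, 4, 6, 10])
8 → pile 4 (tops now [2, 4, 6, 8])
11 → new pile 5 (tops now [2, 4, 6, 8, 11])
9 → pile 5 (tops now [2, 4, 6, 8, 9])
13 → new pile 6 (tops now [2, 4, 6, 8, 9, 13])
1 → pile 1 (tops now [1, 4, 6, 8, 9, 13])
Six piles.

6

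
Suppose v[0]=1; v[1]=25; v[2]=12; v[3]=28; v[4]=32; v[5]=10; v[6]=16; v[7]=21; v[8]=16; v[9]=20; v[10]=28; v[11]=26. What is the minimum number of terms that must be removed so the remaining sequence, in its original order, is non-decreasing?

Fewest deletions = n − (longest non-decreasing subsequence).
i:      0  1  2  3  4  5  6  7  8  9 10 11
v[i]:   1 25 12 28 32 10 16 21 16 20 28 26
dp:     1  2  2  3  4  2  3  4  4  5  6  6
max dp = 6, so deletions = 12 − 6 = 6.

6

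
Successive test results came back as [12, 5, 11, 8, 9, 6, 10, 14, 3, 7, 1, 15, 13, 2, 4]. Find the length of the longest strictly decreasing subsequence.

6

Negate each value so 'decreasing' becomes 'increasing', then run patience tails on the negated sequence:
-12 → extends → [-12]
-5 → extends → [-12, -5]
-11 → replaces -5 → [-12, -11]
-8 → extends → [-12, -11, -8]
-9 → replaces -8 → [-12, -11, -9]
-6 → extends → [-12, -11, -9, -6]
-10 → replaces -9 → [-12, -11, -10, -6]
-14 → replaces -12 → [-14, -11, -10, -6]
-3 → extends → [-14, -11, -10, -6, -3]
-7 → replaces -6 → [-14, -11, -10, -7, -3]
-1 → extends → [-14, -11, -10, -7, -3, -1]
-15 → replaces -14 → [-15, -11, -10, -7, -3, -1]
-13 → replaces -11 → [-15, -13, -10, -7, -3, -1]
-2 → replaces -1 → [-15, -13, -10, -7, -3, -2]
-4 → replaces -3 → [-15, -13, -10, -7, -4, -2]
Six tails, so the longest strictly decreasing subsequence of the original has length 6.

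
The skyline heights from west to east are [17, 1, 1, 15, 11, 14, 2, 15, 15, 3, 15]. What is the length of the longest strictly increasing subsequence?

4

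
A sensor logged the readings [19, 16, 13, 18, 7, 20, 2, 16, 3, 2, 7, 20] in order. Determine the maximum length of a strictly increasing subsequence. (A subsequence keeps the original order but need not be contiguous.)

Let dp[i] be the length of the longest such subsequence ending at index i:
i:      1  2  3  4  5  6  7  8  9 10 11 12
a[i]:  19 16 13 18  7 20  2 16  3  2  7 20
dp:     1  1  1  2  1  3  1  2  2  1  3  4
Maximum dp value is 4.

4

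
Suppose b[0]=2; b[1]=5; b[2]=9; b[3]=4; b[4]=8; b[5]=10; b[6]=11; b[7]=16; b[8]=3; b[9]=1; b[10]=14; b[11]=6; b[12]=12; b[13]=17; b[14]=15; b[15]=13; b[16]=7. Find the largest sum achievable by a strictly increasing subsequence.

70

Let S[i] be the best sum of a strictly increasing subsequence ending at i:
i:      0  1  2  3  4  5  6  7  8  9 10 11 12 13 14 15 16
b[i]:   2  5  9  4  8 10 11 16  3  1 14  6 12 17 15 13  7
S:      2  7 16  6 15 26 37 53  5  1 51 13 49 70 66 62 20
Maximum is 70 (e.g. 2 + 5 + 9 + 10 + 11 + 16 + 17).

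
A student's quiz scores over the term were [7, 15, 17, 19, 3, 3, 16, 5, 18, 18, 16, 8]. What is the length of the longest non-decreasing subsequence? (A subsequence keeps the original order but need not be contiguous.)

5

Let dp[i] be the length of the longest such subsequence ending at index i:
i:      1  2  3  4  5  6  7  8  9 10 11 12
a[i]:   7 15 17 19  3  3 16  5 18 18 16  8
dp:     1  2  3  4  1  2  3  3  4  5  4  4
Maximum dp value is 5.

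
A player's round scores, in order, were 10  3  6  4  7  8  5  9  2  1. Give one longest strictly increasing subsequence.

Patience tails give the LIS length; then backtrack through the dp parents:
10 → extends → [10]
3 → replaces 10 → [3]
6 → extends → [3, 6]
4 → replaces 6 → [3, 4]
7 → extends → [3, 4, 7]
8 → extends → [3, 4, 7, 8]
5 → replaces 7 → [3, 4, 5, 8]
9 → extends → [3, 4, 5, 8, 9]
2 → replaces 3 → [2, 4, 5, 8, 9]
1 → replaces 2 → [1, 4, 5, 8, 9]
Length 5; one witness is 3, 6, 7, 8, 9.

3, 6, 7, 8, 9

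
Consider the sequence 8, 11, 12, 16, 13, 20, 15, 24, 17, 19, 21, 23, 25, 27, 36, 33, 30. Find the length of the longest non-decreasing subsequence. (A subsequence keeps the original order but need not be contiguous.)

12

Track the smallest tail for each achievable length (allowing ties):
8 → extends → [8]
11 → extends → [8, 11]
12 → extends → [8, 11, 12]
16 → extends → [8, 11, 12, 16]
13 → replaces 16 → [8, 11, 12, 13]
20 → extends → [8, 11, 12, 13, 20]
15 → replaces 20 → [8, 11, 12, 13, 15]
24 → extends → [8, 11, 12, 13, 15, 24]
17 → replaces 24 → [8, 11, 12, 13, 15, 17]
19 → extends → [8, 11, 12, 13, 15, 17, 19]
21 → extends → [8, 11, 12, 13, 15, 17, 19, 21]
23 → extends → [8, 11, 12, 13, 15, 17, 19, 21, 23]
25 → extends → [8, 11, 12, 13, 15, 17, 19, 21, 23, 25]
27 → extends → [8, 11, 12, 13, 15, 17, 19, 21, 23, 25, 27]
36 → extends → [8, 11, 12, 13, 15, 17, 19, 21, 23, 25, 27, 36]
33 → replaces 36 → [8, 11, 12, 13, 15, 17, 19, 21, 23, 25, 27, 33]
30 → replaces 33 → [8, 11, 12, 13, 15, 17, 19, 21, 23, 25, 27, 30]
Twelve tails, so the longest non-decreasing subsequence has length 12 (e.g. 8, 11, 12, 13, 15, 17, 19, 21, 23, 25, 27, 36).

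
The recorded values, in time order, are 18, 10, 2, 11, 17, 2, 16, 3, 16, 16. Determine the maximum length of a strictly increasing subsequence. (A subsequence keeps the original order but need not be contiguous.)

Track the smallest tail for each achievable length (strict):
18 → extends → [18]
10 → replaces 18 → [10]
2 → replaces 10 → [2]
11 → extends → [2, 11]
17 → extends → [2, 11, 17]
2 → already a tail → [2, 11, 17]
16 → replaces 17 → [2, 11, 16]
3 → replaces 11 → [2, 3, 16]
16 → already a tail → [2, 3, 16]
16 → already a tail → [2, 3, 16]
Three tails, so the longest strictly increasing subsequence has length 3 (e.g. 10, 11, 17).

3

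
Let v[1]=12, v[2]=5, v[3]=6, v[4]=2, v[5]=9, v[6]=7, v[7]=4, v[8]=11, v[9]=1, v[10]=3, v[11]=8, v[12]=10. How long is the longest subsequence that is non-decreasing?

5

Track the smallest tail for each achievable length (allowing ties):
12 → extends → [12]
5 → replaces 12 → [5]
6 → extends → [5, 6]
2 → replaces 5 → [2, 6]
9 → extends → [2, 6, 9]
7 → replaces 9 → [2, 6, 7]
4 → replaces 6 → [2, 4, 7]
11 → extends → [2, 4, 7, 11]
1 → replaces 2 → [1, 4, 7, 11]
3 → replaces 4 → [1, 3, 7, 11]
8 → replaces 11 → [1, 3, 7, 8]
10 → extends → [1, 3, 7, 8, 10]
Five tails, so the longest non-decreasing subsequence has length 5 (e.g. 5, 6, 7, 8, 10).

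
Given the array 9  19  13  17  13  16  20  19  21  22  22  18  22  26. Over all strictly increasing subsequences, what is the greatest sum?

128

Let S[i] be the best sum of a strictly increasing subsequence ending at i:
i:       1   2   3   4   5   6   7   8   9  10  11  12  13  14
a[i]:    9  19  13  17  13  16  20  19  21  22  22  18  22  26
S:       9  28  22  39  22  38  59  58  80 102 102  57 102 128
Maximum is 128 (e.g. 9 + 13 + 17 + 20 + 21 + 22 + 26).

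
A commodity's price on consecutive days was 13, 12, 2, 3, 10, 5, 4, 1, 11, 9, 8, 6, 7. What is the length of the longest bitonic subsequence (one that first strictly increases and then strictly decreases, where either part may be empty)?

7

inc[i] = longest strictly increasing subsequence ending at i; dec[i] = longest strictly decreasing subsequence starting at i:
i:      1  2  3  4  5  6  7  8  9 10 11 12 13
a[i]:  13 12  2  3 10  5  4  1 11  9  8  6  7
inc:    1  1  1  2  3  3  3  1  4  4  4  4  5
dec:    6  5  2  2  4  3  2  1  4  3  2  1  1
Best peak at i=9 (value 11): inc=4, dec=4, length 4+4−1 = 7.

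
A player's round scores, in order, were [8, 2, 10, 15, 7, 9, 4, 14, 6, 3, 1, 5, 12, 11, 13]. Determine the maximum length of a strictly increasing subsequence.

5

Let dp[i] be the length of the longest such subsequence ending at index i:
i:      1  2  3  4  5  6  7  8  9 10 11 12 13 14 15
a[i]:   8  2 10 15  7  9  4 14  6  3  1  5 12 11 13
dp:     1  1  2  3  2  3  2  4  3  2  1  3  4  4  5
Maximum dp value is 5.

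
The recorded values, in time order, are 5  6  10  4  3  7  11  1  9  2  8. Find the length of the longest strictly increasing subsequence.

Track the smallest tail for each achievable length (strict):
5 → extends → [5]
6 → extends → [5, 6]
10 → extends → [5, 6, 10]
4 → replaces 5 → [4, 6, 10]
3 → replaces 4 → [3, 6, 10]
7 → replaces 10 → [3, 6, 7]
11 → extends → [3, 6, 7, 11]
1 → replaces 3 → [1, 6, 7, 11]
9 → replaces 11 → [1, 6, 7, 9]
2 → replaces 6 → [1, 2, 7, 9]
8 → replaces 9 → [1, 2, 7, 8]
Four tails, so the longest strictly increasing subsequence has length 4 (e.g. 5, 6, 10, 11).

4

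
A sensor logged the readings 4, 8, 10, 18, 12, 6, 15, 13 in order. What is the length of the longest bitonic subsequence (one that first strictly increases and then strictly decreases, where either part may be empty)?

6

inc[i] = longest strictly increasing subsequence ending at i; dec[i] = longest strictly decreasing subsequence starting at i:
i:      1  2  3  4  5  6  7  8
a[i]:   4  8 10 18 12  6 15 13
inc:    1  2  3  4  4  2  5  5
dec:    1  2  2  3  2  1  2  1
Best peak at i=4 (value 18): inc=4, dec=3, length 4+3−1 = 6.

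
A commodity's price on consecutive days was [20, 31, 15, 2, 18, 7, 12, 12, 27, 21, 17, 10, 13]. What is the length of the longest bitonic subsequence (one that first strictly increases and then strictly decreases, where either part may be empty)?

7

inc[i] = longest strictly increasing subsequence ending at i; dec[i] = longest strictly decreasing subsequence starting at i:
i:      1  2  3  4  5  6  7  8  9 10 11 12 13
a[i]:  20 31 15  2 18  7 12 12 27 21 17 10 13
inc:    1  2  1  1  2  2  3  3  4  4  4  3  4
dec:    4  5  3  1  3  1  2  2  4  3  2  1  1
Best peak at i=9 (value 27): inc=4, dec=4, length 4+4−1 = 7.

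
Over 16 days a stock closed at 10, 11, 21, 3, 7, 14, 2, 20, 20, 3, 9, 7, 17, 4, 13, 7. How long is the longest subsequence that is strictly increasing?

4

Let dp[i] be the length of the longest such subsequence ending at index i:
i:      1  2  3  4  5  6  7  8  9 10 11 12 13 14 15 16
a[i]:  10 11 21  3  7 14  2 20 20  3  9  7 17  4 13  7
dp:     1  2  3  1  2  3  1  4  4  2  3  3  4  3  4  4
Maximum dp value is 4.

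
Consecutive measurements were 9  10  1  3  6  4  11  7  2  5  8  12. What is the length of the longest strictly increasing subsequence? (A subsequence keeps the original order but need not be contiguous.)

6

Track the smallest tail for each achievable length (strict):
9 → extends → [9]
10 → extends → [9, 10]
1 → replaces 9 → [1, 10]
3 → replaces 10 → [1, 3]
6 → extends → [1, 3, 6]
4 → replaces 6 → [1, 3, 4]
11 → extends → [1, 3, 4, 11]
7 → replaces 11 → [1, 3, 4, 7]
2 → replaces 3 → [1, 2, 4, 7]
5 → replaces 7 → [1, 2, 4, 5]
8 → extends → [1, 2, 4, 5, 8]
12 → extends → [1, 2, 4, 5, 8, 12]
Six tails, so the longest strictly increasing subsequence has length 6 (e.g. 1, 3, 6, 7, 8, 12).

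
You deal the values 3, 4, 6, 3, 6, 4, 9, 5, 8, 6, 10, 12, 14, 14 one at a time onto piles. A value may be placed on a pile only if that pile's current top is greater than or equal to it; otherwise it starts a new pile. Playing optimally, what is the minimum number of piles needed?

7

Place each on the leftmost legal pile:
3 → new pile 1 (tops now [3])
4 → new pile 2 (tops now [3, 4])
6 → new pile 3 (tops now [3, 4, 6])
3 → pile 1 (tops now [3, 4, 6])
6 → pile 3 (tops now [3, 4, 6])
4 → pile 2 (tops now [3, 4, 6])
9 → new pile 4 (tops now [3, 4, 6, 9])
5 → pile 3 (tops now [3, 4, 5, 9])
8 → pile 4 (tops now [3, 4, 5, 8])
6 → pile 4 (tops now [3, 4, 5, 6])
10 → new pile 5 (tops now [3, 4, 5, 6, 10])
12 → new pile 6 (tops now [3, 4, 5, 6, 10, 12])
14 → new pile 7 (tops now [3, 4, 5, 6, 10, 12, 14])
14 → pile 7 (tops now [3, 4, 5, 6, 10, 12, 14])
Seven piles.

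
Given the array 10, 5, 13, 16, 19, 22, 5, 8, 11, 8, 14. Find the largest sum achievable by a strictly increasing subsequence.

Let S[i] be the best sum of a strictly increasing subsequence ending at i:
i:      1  2  3  4  5  6  7  8  9 10 11
a[i]:  10  5 13 16 19 22  5  8 11  8 14
S:     10  5 23 39 58 80  5 13 24 13 38
Maximum is 80 (e.g. 10 + 13 + 16 + 19 + 22).

80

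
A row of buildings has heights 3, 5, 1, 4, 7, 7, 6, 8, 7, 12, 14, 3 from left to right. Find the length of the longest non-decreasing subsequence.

Track the smallest tail for each achievable length (allowing ties):
3 → extends → [3]
5 → extends → [3, 5]
1 → replaces 3 → [1, 5]
4 → replaces 5 → [1, 4]
7 → extends → [1, 4, 7]
7 → extends → [1, 4, 7, 7]
6 → replaces 7 → [1, 4, 6, 7]
8 → extends → [1, 4, 6, 7, 8]
7 → replaces 8 → [1, 4, 6, 7, 7]
12 → extends → [1, 4, 6, 7, 7, 12]
14 → extends → [1, 4, 6, 7, 7, 12, 14]
3 → replaces 4 → [1, 3, 6, 7, 7, 12, 14]
Seven tails, so the longest non-decreasing subsequence has length 7 (e.g. 3, 5, 7, 7, 8, 12, 14).

7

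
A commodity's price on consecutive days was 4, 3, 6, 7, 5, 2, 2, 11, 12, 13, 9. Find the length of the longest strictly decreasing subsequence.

3

Negate each value so 'decreasing' becomes 'increasing', then run patience tails on the negated sequence:
-4 → extends → [-4]
-3 → extends → [-4, -3]
-6 → replaces -4 → [-6, -3]
-7 → replaces -6 → [-7, -3]
-5 → replaces -3 → [-7, -5]
-2 → extends → [-7, -5, -2]
-2 → already a tail → [-7, -5, -2]
-11 → replaces -7 → [-11, -5, -2]
-12 → replaces -11 → [-12, -5, -2]
-13 → replaces -12 → [-13, -5, -2]
-9 → replaces -5 → [-13, -9, -2]
Three tails, so the longest strictly decreasing subsequence of the original has length 3.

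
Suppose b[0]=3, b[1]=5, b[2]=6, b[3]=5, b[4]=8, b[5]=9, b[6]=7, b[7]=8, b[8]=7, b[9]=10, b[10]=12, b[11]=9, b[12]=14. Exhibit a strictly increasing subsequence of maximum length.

3, 5, 6, 8, 9, 10, 12, 14

Patience tails give the LIS length; then backtrack through the dp parents:
3 → extends → [3]
5 → extends → [3, 5]
6 → extends → [3, 5, 6]
5 → already a tail → [3, 5, 6]
8 → extends → [3, 5, 6, 8]
9 → extends → [3, 5, 6, 8, 9]
7 → replaces 8 → [3, 5, 6, 7, 9]
8 → replaces 9 → [3, 5, 6, 7, 8]
7 → already a tail → [3, 5, 6, 7, 8]
10 → extends → [3, 5, 6, 7, 8, 10]
12 → extends → [3, 5, 6, 7, 8, 10, 12]
9 → replaces 10 → [3, 5, 6, 7, 8, 9, 12]
14 → extends → [3, 5, 6, 7, 8, 9, 12, 14]
Length 8; one witness is 3, 5, 6, 8, 9, 10, 12, 14.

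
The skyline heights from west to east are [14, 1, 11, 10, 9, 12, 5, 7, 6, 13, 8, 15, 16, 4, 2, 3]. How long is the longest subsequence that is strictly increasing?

Let dp[i] be the length of the longest such subsequence ending at index i:
i:      1  2  3  4  5  6  7  8  9 10 11 12 13 14 15 16
a[i]:  14  1 11 10  9 12  5  7  6 13  8 15 16  4  2  3
dp:     1  1  2  2  2  3  2  3  3  4  4  5  6  2  2  3
Maximum dp value is 6.

6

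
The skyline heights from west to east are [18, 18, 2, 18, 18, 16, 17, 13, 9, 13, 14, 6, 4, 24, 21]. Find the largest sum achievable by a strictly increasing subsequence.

62

Let S[i] be the best sum of a strictly increasing subsequence ending at i:
i:      1  2  3  4  5  6  7  8  9 10 11 12 13 14 15
a[i]:  18 18  2 18 18 16 17 13  9 13 14  6  4 24 21
S:     18 18  2 20 20 18 35 15 11 24 38  8  6 62 59
Maximum is 62 (e.g. 2 + 9 + 13 + 14 + 24).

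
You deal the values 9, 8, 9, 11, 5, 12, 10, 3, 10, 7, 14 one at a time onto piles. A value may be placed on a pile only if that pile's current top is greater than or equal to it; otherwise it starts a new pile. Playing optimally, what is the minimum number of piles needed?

5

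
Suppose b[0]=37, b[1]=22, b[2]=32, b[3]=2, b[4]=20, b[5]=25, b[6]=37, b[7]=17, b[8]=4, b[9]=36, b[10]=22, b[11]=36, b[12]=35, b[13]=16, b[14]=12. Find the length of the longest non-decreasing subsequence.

Track the smallest tail for each achievable length (allowing ties):
37 → extends → [37]
22 → replaces 37 → [22]
32 → extends → [22, 32]
2 → replaces 22 → [2, 32]
20 → replaces 32 → [2, 20]
25 → extends → [2, 20, 25]
37 → extends → [2, 20, 25, 37]
17 → replaces 20 → [2, 17, 25, 37]
4 → replaces 17 → [2, 4, 25, 37]
36 → replaces 37 → [2, 4, 25, 36]
22 → replaces 25 → [2, 4, 22, 36]
36 → extends → [2, 4, 22, 36, 36]
35 → replaces 36 → [2, 4, 22, 35, 36]
16 → replaces 22 → [2, 4, 16, 35, 36]
12 → replaces 16 → [2, 4, 12, 35, 36]
Five tails, so the longest non-decreasing subsequence has length 5 (e.g. 2, 20, 25, 36, 36).

5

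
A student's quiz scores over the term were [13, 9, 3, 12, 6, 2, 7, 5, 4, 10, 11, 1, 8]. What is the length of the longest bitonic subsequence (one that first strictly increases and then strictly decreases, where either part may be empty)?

inc[i] = longest strictly increasing subsequence ending at i; dec[i] = longest strictly decreasing subsequence starting at i:
i:      1  2  3  4  5  6  7  8  9 10 11 12 13
a[i]:  13  9  3 12  6  2  7  5  4 10 11  1  8
inc:    1  1  1  2  2  1  3  2  2  4  5  1  4
dec:    6  5  3  5  4  2  4  3  2  2  2  1  1
Best peak at i=1 (value 13): inc=1, dec=6, length 1+6−1 = 6.

6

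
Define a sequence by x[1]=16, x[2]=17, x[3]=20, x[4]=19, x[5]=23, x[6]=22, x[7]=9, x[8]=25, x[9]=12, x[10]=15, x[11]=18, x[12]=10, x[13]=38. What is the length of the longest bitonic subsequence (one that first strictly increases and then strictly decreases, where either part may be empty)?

inc[i] = longest strictly increasing subsequence ending at i; dec[i] = longest strictly decreasing subsequence starting at i:
i:      1  2  3  4  5  6  7  8  9 10 11 12 13
x[i]:  16 17 20 19 23 22  9 25 12 15 18 10 38
inc:    1  2  3  3  4  4  1  5  2  3  4  2  6
dec:    3  3  4  3  4  3  1  3  2  2  2  1  1
Best peak at i=5 (value 23): inc=4, dec=4, length 4+4−1 = 7.

7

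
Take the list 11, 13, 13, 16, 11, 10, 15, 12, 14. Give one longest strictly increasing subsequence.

Patience tails give the LIS length; then backtrack through the dp parents:
11 → extends → [11]
13 → extends → [11, 13]
13 → already a tail → [11, 13]
16 → extends → [11, 13, 16]
11 → already a tail → [11, 13, 16]
10 → replaces 11 → [10, 13, 16]
15 → replaces 16 → [10, 13, 15]
12 → replaces 13 → [10, 12, 15]
14 → replaces 15 → [10, 12, 14]
Length 3; one witness is 11, 13, 16.

11, 13, 16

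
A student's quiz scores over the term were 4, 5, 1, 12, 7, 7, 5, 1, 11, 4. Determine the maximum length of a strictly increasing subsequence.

Let dp[i] be the length of the longest such subsequence ending at index i:
i:      1  2  3  4  5  6  7  8  9 10
a[i]:   4  5  1 12  7  7  5  1 11  4
dp:     1  2  1  3  3  3  2  1  4  2
Maximum dp value is 4.

4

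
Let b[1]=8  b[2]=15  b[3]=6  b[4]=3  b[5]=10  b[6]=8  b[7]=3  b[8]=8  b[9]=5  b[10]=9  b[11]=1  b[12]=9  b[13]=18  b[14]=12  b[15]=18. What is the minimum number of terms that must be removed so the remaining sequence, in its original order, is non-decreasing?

Fewest deletions = n − (longest non-decreasing subsequence).
i:      1  2  3  4  5  6  7  8  9 10 11 12 13 14 15
b[i]:   8 15  6  3 10  8  3  8  5  9  1  9 18 12 18
dp:     1  2  1  1  2  2  2  3  3  4  1  5  6  6  7
max dp = 7, so deletions = 15 − 7 = 8.

8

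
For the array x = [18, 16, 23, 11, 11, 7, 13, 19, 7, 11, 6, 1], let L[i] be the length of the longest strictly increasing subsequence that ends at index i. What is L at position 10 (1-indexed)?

2

dp[i] = 1 + max{dp[j] : j<i, x[j]<x[i]} (or 1 if no such j):
i:      1  2  3  4  5  6  7  8  9 10 11 12
x[i]:  18 16 23 11 11  7 13 19  7 11  6  1
dp:     1  1  2  1  1  1  2  3  1  2  1  1
At index 10 the value is 2.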